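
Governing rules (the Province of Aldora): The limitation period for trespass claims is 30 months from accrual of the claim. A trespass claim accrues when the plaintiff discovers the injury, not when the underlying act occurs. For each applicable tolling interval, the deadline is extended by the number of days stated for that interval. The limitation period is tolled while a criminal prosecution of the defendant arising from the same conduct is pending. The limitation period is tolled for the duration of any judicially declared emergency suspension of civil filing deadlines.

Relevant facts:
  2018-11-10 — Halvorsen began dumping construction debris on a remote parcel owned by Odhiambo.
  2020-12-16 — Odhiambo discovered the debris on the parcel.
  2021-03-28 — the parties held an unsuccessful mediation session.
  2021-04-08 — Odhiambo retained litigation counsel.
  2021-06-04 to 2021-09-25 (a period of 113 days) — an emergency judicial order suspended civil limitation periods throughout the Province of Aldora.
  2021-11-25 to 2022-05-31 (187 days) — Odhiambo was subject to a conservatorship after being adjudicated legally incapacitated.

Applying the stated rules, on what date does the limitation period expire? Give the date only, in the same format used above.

Under the discovery rule, the claim accrued on 2020-12-16, when Odhiambo discovered the injury — not on the 2018-11-10 date of the underlying act.
The untolled deadline — 30 months after 2020-12-16 — is 2023-06-16.
The period was tolled for 113 days by the emergency suspension of filing deadlines (2021-06-04 to 2021-09-25), pushing the deadline to 2023-10-07.
No stated provision tolls the period for the plaintiff's incapacity, so the interval from 2021-11-25 to 2022-05-31 has no effect on the deadline.
None of the other events listed affects the running of the period under the stated rules.

2023-10-07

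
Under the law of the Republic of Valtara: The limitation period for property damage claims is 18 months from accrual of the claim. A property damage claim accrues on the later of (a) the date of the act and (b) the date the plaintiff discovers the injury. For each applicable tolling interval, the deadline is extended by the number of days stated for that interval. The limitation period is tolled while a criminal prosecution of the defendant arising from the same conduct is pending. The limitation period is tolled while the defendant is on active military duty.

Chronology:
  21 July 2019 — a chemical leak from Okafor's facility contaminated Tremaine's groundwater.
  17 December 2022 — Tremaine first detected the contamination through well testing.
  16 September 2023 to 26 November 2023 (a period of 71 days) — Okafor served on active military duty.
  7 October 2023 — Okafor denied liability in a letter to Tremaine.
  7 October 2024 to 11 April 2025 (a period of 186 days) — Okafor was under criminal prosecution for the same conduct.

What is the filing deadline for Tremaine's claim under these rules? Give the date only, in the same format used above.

27 August 2024

The claim accrued on 17 December 2022 — the later of the 21 July 2019 act and the 17 December 2022 discovery.
18 months from 17 December 2022 is 17 June 2024.
Because the defendant's active military service ran from 16 September 2023 to 26 November 2023, the deadline is extended by 71 days to 27 August 2024.
By the time the pending criminal prosecution began on 7 October 2024, the limitation period had already expired on 27 August 2024; that interval cannot revive it.
Nothing else in the chronology tolls or restarts the period.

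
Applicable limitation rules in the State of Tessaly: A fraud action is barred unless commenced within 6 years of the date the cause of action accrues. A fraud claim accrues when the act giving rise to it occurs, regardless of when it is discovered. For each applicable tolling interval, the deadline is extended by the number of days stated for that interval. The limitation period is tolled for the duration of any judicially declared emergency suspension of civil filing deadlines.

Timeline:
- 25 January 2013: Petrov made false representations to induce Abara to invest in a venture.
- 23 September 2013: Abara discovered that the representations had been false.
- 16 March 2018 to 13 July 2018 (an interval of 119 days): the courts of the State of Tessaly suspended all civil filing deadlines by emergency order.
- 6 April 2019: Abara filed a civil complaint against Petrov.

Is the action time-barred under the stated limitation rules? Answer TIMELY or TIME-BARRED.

Because the rule ties accrual to occurrence, the claim accrued on 25 January 2013, not on the 23 September 2013 discovery date.
The untolled deadline — 6 years after 25 January 2013 — is 25 January 2019.
The emergency suspension of filing deadlines from 16 March 2018 to 13 July 2018 tolled the period for 119 days, extending the deadline to 24 May 2019.
Abara filed on 6 April 2019, before the 24 May 2019 deadline, so the action is timely.

TIMELY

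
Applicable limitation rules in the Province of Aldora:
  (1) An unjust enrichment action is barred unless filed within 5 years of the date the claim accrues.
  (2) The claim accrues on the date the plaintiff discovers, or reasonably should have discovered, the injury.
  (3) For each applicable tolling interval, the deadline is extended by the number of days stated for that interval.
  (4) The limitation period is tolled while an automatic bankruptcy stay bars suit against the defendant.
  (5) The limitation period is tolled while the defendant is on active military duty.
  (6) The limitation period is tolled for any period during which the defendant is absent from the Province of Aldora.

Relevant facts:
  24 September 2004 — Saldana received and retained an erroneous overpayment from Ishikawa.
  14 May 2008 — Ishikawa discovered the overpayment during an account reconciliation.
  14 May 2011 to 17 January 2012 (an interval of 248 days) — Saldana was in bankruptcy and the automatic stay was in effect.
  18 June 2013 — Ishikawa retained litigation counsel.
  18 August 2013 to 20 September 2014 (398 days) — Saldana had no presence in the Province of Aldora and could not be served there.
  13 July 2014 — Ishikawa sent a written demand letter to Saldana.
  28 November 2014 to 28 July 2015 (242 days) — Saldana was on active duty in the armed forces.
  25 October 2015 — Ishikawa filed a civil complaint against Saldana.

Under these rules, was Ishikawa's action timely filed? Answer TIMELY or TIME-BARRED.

TIME-BARRED

Accrual is tied to discovery, so the period began on 14 May 2008 rather than on 24 September 2004 when the act occurred.
Adding the 5 years base period to 14 May 2008 gives a deadline of 14 May 2013, before any tolling.
Because the automatic bankruptcy stay ran from 14 May 2011 to 17 January 2012, the deadline is extended by 248 days to 17 January 2014.
The period was tolled for 398 days by the defendant's absence from the jurisdiction (18 August 2013 to 20 September 2014), pushing the deadline to 19 February 2015.
Because the defendant's active military service ran from 28 November 2014 to 28 July 2015, the deadline is extended by 242 days to 19 October 2015.
The other events in the timeline have no effect on the limitation period under the stated rules.
The 25 October 2015 filing falls after the 19 October 2015 deadline; the claim is time-barred.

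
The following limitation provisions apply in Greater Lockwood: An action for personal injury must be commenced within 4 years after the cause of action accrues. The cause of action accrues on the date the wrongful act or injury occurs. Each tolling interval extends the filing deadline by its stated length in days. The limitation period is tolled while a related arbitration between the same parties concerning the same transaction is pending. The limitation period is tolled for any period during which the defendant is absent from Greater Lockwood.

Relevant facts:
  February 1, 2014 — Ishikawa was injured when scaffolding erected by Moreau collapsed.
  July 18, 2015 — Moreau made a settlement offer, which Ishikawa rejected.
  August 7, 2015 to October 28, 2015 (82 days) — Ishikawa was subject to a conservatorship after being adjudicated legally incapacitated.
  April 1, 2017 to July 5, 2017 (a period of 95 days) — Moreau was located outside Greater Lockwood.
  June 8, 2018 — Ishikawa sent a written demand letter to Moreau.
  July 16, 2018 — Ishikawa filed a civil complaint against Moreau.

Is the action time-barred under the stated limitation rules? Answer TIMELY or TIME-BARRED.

TIME-BARRED

The limitation period began to run on February 1, 2014.
Adding the 4 years base period to February 1, 2014 gives a deadline of February 1, 2018, before any tolling.
Because the defendant's absence from the jurisdiction ran from April 1, 2017 to July 5, 2017, the deadline is extended by 95 days to May 7, 2018.
The plaintiff's legal incapacity from August 7, 2015 to October 28, 2015 does not toll the period, because no stated rule makes the plaintiff's incapacity a tolling event.
The other events in the timeline have no effect on the limitation period under the stated rules.
Ishikawa filed on July 16, 2018, after the May 7, 2018 deadline, so the action is time-barred.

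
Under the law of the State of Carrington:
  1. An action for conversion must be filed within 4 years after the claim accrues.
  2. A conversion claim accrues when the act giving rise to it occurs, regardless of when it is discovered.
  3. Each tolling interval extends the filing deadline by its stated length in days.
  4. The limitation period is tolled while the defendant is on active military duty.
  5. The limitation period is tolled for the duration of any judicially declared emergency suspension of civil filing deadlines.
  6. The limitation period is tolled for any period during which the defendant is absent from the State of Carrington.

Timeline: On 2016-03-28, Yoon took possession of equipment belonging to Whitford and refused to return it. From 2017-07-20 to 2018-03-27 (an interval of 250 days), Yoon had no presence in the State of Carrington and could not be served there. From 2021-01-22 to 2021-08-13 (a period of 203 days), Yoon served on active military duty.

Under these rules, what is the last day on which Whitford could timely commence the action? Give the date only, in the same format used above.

2020-12-03

The limitation period began to run on 2016-03-28.
The untolled deadline — 4 years after 2016-03-28 — is 2020-03-28.
The period was tolled for 250 days by the defendant's absence from the jurisdiction (2017-07-20 to 2018-03-27), pushing the deadline to 2020-12-03.
By the time the defendant's active military service began on 2021-01-22, the limitation period had already expired on 2020-12-03; that interval cannot revive it.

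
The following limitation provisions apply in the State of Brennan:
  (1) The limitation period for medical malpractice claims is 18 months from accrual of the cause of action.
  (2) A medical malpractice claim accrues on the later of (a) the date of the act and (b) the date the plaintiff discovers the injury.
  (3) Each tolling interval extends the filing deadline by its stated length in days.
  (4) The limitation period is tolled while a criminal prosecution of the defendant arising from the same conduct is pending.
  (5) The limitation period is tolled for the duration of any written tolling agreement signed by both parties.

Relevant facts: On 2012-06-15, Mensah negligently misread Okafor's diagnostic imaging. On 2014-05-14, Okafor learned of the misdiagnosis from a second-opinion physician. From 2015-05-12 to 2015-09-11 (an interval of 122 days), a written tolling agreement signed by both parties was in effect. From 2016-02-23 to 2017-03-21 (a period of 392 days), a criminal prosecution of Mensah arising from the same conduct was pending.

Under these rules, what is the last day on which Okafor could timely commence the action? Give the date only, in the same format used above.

2017-04-11

Because discovery on 2014-05-14 post-dates the 2012-06-15 act, accrual under the later-of rule falls on 2014-05-14.
The untolled deadline — 18 months after 2014-05-14 — is 2015-11-14.
The written tolling agreement from 2015-05-12 to 2015-09-11 tolled the period for 122 days, extending the deadline to 2016-03-15.
Because the pending criminal prosecution ran from 2016-02-23 to 2017-03-21, the deadline is extended by 392 days to 2017-04-11.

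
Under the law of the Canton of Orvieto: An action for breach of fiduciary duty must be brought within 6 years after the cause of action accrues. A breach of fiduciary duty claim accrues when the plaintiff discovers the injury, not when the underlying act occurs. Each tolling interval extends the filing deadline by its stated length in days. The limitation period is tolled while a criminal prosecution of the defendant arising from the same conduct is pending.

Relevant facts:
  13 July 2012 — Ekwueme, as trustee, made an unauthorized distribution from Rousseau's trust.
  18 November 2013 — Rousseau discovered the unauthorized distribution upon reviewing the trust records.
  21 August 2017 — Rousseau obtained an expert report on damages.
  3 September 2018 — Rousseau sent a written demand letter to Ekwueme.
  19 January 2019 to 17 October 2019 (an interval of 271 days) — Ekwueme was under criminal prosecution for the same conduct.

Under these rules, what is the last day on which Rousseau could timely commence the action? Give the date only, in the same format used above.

Accrual is tied to discovery, so the period began on 18 November 2013 rather than on 13 July 2012 when the act occurred.
The untolled deadline — 6 years after 18 November 2013 — is 18 November 2019.
The period was tolled for 271 days by the pending criminal prosecution (19 January 2019 to 17 October 2019), pushing the deadline to 15 August 2020.
None of the other events listed affects the running of the period under the stated rules.

15 August 2020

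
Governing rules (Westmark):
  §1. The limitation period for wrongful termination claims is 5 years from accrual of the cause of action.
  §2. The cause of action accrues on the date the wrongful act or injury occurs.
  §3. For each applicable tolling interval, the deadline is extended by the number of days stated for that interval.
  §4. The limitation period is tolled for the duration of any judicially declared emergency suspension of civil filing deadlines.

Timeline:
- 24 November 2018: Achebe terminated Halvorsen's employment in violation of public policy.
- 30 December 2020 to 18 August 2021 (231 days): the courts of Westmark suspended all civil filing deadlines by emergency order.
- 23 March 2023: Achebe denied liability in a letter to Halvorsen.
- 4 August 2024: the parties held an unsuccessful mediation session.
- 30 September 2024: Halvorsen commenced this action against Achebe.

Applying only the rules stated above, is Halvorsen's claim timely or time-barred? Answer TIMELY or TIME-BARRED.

The claim accrued on 24 November 2018, when the wrongful act occurred.
5 years from 24 November 2018 is 24 November 2023.
The period was tolled for 231 days by the emergency suspension of filing deadlines (30 December 2020 to 18 August 2021), pushing the deadline to 12 July 2024.
None of the other events listed affects the running of the period under the stated rules.
Halvorsen filed on 30 September 2024, after the 12 July 2024 deadline, so the action is time-barred.

TIME-BARRED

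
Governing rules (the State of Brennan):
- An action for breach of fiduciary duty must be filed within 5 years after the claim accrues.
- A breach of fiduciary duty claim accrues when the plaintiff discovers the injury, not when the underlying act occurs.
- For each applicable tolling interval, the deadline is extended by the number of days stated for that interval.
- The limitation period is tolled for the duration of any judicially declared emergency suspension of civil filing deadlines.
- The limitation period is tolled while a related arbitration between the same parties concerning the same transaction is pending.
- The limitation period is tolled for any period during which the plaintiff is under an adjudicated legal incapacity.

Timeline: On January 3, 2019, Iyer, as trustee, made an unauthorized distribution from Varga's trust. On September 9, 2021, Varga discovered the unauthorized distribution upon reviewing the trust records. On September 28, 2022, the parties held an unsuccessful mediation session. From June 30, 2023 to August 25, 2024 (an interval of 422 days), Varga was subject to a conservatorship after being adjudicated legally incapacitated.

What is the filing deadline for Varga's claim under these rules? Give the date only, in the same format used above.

November 5, 2027

Under the discovery rule, the claim accrued on September 9, 2021, when Varga discovered the injury — not on the January 3, 2019 date of the underlying act.
5 years from September 9, 2021 is September 9, 2026.
The plaintiff's legal incapacity from June 30, 2023 to August 25, 2024 tolled the period for 422 days, extending the deadline to November 5, 2027.
Nothing else in the chronology tolls or restarts the period.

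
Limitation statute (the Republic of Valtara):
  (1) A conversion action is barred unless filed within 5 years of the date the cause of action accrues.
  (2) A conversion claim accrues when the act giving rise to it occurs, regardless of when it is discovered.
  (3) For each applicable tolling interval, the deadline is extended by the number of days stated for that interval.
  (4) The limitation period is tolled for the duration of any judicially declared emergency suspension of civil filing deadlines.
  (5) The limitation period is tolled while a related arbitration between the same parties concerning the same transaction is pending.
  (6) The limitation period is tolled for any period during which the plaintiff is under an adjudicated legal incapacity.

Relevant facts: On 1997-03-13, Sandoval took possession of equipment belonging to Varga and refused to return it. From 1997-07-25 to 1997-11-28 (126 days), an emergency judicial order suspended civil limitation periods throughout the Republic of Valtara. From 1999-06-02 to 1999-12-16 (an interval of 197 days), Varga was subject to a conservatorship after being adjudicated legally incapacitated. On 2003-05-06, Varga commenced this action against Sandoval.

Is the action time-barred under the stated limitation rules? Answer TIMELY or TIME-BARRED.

TIME-BARRED

The cause of action accrued on 1997-03-13, the date of the act.
Adding the 5 years base period to 1997-03-13 gives a deadline of 2002-03-13, before any tolling.
The emergency suspension of filing deadlines from 1997-07-25 to 1997-11-28 tolled the period for 126 days, extending the deadline to 2002-07-17.
The plaintiff's legal incapacity from 1999-06-02 to 1999-12-16 tolled the period for 197 days, extending the deadline to 2003-01-30.
The 2003-05-06 filing falls after the 2003-01-30 deadline; the claim is time-barred.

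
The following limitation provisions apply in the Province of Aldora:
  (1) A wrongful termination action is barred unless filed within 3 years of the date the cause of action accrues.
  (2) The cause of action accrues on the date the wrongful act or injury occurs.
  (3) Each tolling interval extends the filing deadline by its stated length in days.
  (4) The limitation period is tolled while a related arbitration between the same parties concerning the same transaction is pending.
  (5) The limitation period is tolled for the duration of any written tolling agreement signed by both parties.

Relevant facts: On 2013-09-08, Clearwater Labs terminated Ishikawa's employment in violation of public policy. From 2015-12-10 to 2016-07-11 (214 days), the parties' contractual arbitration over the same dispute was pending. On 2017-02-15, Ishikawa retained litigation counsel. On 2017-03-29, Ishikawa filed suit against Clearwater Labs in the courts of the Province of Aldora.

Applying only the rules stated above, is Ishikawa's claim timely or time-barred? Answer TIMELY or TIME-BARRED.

The limitation period began to run on 2013-09-08.
The untolled deadline — 3 years after 2013-09-08 — is 2016-09-08.
Because the pending related arbitration ran from 2015-12-10 to 2016-07-11, the deadline is extended by 214 days to 2017-04-10.
The other events in the timeline have no effect on the limitation period under the stated rules.
Ishikawa filed on 2017-03-29, before the 2017-04-10 deadline, so the action is timely.

TIMELY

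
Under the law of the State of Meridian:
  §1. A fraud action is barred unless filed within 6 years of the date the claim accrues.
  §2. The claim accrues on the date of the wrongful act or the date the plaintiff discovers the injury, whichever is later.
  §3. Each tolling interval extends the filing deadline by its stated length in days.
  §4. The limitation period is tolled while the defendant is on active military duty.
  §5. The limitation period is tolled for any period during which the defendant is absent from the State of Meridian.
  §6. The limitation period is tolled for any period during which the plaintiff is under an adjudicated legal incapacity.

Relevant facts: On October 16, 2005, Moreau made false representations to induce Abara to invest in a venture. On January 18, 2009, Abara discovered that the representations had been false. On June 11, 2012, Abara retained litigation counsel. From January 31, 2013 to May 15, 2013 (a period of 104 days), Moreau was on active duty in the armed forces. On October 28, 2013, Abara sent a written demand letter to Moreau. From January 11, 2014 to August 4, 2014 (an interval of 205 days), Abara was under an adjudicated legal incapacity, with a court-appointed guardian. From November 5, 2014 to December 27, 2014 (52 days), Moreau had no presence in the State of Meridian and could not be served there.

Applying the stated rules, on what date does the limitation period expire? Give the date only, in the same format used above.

January 14, 2016

Because discovery on January 18, 2009 post-dates the October 16, 2005 act, accrual under the later-of rule falls on January 18, 2009.
Adding the 6 years base period to January 18, 2009 gives a deadline of January 18, 2015, before any tolling.
The defendant's active military service from January 31, 2013 to May 15, 2013 tolled the period for 104 days, extending the deadline to May 2, 2015.
Because the plaintiff's legal incapacity ran from January 11, 2014 to August 4, 2014, the deadline is extended by 205 days to November 23, 2015.
Because the defendant's absence from the jurisdiction ran from November 5, 2014 to December 27, 2014, the deadline is extended by 52 days to January 14, 2016.
The other events in the timeline have no effect on the limitation period under the stated rules.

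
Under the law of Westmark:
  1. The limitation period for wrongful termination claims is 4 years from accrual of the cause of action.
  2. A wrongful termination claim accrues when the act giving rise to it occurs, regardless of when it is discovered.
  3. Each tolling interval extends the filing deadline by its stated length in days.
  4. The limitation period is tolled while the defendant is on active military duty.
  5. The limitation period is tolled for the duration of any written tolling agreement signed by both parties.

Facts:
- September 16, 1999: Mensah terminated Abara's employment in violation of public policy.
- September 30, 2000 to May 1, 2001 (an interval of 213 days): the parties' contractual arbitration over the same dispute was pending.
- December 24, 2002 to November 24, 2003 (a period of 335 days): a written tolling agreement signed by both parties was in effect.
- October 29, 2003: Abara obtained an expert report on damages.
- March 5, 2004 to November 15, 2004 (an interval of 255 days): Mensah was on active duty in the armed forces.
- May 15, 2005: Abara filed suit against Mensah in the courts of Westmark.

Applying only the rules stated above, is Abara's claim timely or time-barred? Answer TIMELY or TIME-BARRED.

TIME-BARRED

The claim accrued on September 16, 1999, when the wrongful act occurred.
Adding the 4 years base period to September 16, 1999 gives a deadline of September 16, 2003, before any tolling.
Because the written tolling agreement ran from December 24, 2002 to November 24, 2003, the deadline is extended by 335 days to August 16, 2004.
Because the defendant's active military service ran from March 5, 2004 to November 15, 2004, the deadline is extended by 255 days to April 28, 2005.
No stated provision tolls the period for a pending arbitration, so the interval from September 30, 2000 to May 1, 2001 has no effect on the deadline.
The other events in the timeline have no effect on the limitation period under the stated rules.
Filing on May 15, 2005 missed the April 28, 2005 deadline — the action is time-barred.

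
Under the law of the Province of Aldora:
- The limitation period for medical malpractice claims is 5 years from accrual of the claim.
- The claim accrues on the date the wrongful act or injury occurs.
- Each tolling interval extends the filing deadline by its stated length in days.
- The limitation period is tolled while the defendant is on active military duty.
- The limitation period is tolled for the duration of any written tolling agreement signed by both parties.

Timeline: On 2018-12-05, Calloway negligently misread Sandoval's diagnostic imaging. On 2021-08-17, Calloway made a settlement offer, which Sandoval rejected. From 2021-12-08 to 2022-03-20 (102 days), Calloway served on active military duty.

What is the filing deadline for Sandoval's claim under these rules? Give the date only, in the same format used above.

2024-03-16

The claim accrued on 2018-12-05, when the wrongful act occurred.
Adding the 5 years base period to 2018-12-05 gives a deadline of 2023-12-05, before any tolling.
Because the defendant's active military service ran from 2021-12-08 to 2022-03-20, the deadline is extended by 102 days to 2024-03-16.
None of the other events listed affects the running of the period under the stated rules.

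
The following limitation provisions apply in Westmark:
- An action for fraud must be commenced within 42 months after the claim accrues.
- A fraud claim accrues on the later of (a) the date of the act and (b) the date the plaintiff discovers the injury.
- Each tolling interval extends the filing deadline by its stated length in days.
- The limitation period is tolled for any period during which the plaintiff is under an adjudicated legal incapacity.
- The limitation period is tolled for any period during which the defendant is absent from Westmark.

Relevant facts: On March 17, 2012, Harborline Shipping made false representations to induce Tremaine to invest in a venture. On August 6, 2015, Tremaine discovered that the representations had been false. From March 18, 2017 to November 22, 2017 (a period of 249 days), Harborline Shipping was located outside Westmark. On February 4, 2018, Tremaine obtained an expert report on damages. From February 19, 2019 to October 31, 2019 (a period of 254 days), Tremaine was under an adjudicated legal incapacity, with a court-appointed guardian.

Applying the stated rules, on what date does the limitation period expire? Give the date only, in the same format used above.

June 23, 2020

Taking the later of the act (March 17, 2012) and discovery (August 6, 2015), the claim accrued on August 6, 2015.
The untolled deadline — 42 months after August 6, 2015 — is February 6, 2019.
The period was tolled for 249 days by the defendant's absence from the jurisdiction (March 18, 2017 to November 22, 2017), pushing the deadline to October 13, 2019.
Because the plaintiff's legal incapacity ran from February 19, 2019 to October 31, 2019, the deadline is extended by 254 days to June 23, 2020.
Nothing else in the chronology tolls or restarts the period.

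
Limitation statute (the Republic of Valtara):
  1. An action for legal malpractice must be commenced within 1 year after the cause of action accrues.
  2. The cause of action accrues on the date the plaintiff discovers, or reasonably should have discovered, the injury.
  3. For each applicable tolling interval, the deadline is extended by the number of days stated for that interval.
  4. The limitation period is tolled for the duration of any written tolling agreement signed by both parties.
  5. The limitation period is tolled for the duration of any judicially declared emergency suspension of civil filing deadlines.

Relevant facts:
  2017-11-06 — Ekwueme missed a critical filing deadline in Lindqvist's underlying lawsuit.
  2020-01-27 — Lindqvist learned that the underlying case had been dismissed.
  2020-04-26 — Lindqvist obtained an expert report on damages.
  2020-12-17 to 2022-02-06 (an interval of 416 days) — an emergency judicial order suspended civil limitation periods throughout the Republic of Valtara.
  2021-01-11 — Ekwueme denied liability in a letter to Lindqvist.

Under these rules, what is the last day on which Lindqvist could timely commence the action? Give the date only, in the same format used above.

Accrual is tied to discovery, so the period began on 2020-01-27 rather than on 2017-11-06 when the act occurred.
The untolled deadline — 1 year after 2020-01-27 — is 2021-01-27.
The emergency suspension of filing deadlines from 2020-12-17 to 2022-02-06 tolled the period for 416 days, extending the deadline to 2022-03-19.
Nothing else in the chronology tolls or restarts the period.

2022-03-19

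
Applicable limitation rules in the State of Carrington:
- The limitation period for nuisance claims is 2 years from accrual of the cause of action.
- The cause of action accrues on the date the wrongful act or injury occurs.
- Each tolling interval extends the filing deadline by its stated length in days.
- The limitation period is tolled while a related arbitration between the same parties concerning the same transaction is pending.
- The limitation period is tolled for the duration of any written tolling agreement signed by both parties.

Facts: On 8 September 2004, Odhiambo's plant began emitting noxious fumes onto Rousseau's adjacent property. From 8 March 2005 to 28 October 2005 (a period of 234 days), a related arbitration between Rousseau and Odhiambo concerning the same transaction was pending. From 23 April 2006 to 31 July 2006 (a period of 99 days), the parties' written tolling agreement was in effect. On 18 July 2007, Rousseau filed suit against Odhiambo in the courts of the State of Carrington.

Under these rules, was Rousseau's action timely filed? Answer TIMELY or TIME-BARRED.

The claim accrued on 8 September 2004, when the wrongful act occurred.
Adding the 2 years base period to 8 September 2004 gives a deadline of 8 September 2006, before any tolling.
The pending related arbitration from 8 March 2005 to 28 October 2005 tolled the period for 234 days, extending the deadline to 30 April 2007.
The period was tolled for 99 days by the written tolling agreement (23 April 2006 to 31 July 2006), pushing the deadline to 7 August 2007.
Rousseau filed on 18 July 2007, before the 7 August 2007 deadline, so the action is timely.

TIMELY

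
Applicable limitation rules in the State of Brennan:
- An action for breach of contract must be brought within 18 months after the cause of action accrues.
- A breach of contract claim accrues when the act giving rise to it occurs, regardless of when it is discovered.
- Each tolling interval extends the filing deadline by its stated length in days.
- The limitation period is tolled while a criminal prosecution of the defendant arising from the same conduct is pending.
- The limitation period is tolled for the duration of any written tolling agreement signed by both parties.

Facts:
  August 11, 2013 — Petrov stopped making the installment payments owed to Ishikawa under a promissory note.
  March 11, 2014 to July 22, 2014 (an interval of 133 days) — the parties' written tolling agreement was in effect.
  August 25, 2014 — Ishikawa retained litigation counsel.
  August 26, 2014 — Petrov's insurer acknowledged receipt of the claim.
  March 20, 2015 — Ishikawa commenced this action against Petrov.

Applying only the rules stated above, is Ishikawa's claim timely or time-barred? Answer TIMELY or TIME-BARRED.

TIMELY

The cause of action accrued on August 11, 2013, the date of the act.
Adding the 18 months base period to August 11, 2013 gives a deadline of February 11, 2015, before any tolling.
Because the written tolling agreement ran from March 11, 2014 to July 22, 2014, the deadline is extended by 133 days to June 24, 2015.
The other events in the timeline have no effect on the limitation period under the stated rules.
Filing on March 20, 2015 beat the June 24, 2015 deadline — the action is timely.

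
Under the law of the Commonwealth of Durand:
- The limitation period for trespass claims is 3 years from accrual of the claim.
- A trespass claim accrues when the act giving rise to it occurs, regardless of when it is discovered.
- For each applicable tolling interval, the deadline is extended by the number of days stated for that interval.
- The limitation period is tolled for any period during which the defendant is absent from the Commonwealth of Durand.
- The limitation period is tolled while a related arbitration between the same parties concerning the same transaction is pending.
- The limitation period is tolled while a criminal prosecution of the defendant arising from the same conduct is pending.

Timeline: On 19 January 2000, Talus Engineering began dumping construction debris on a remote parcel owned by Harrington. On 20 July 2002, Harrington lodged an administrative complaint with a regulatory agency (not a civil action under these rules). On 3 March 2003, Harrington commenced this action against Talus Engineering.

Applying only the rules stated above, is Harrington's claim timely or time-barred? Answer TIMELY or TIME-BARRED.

TIME-BARRED

The claim accrued on 19 January 2000, the date of the act.
Adding the 3 years base period to 19 January 2000 gives a deadline of 19 January 2003, before any tolling.
None of the other events listed affects the running of the period under the stated rules.
Harrington filed on 3 March 2003, after the 19 January 2003 deadline, so the action is time-barred.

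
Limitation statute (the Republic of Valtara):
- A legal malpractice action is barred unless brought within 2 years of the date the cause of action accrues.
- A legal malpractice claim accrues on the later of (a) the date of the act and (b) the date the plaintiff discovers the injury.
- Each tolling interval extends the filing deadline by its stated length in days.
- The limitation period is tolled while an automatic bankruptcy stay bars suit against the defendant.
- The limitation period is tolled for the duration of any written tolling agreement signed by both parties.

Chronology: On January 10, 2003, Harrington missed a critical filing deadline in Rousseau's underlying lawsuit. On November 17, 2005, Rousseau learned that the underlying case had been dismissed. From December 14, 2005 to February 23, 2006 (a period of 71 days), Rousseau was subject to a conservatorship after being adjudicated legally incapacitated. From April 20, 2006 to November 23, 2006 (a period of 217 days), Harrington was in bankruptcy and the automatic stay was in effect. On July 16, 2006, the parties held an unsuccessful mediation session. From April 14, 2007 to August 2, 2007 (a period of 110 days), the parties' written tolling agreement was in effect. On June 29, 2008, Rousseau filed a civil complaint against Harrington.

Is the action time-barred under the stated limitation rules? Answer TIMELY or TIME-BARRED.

Because discovery on November 17, 2005 post-dates the January 10, 2003 act, accrual under the later-of rule falls on November 17, 2005.
Adding the 2 years base period to November 17, 2005 gives a deadline of November 17, 2007, before any tolling.
The automatic bankruptcy stay from April 20, 2006 to November 23, 2006 tolled the period for 217 days, extending the deadline to June 21, 2008.
Because the written tolling agreement ran from April 14, 2007 to August 2, 2007, the deadline is extended by 110 days to October 9, 2008.
Although the plaintiff's incapacity ran from December 14, 2005 to February 23, 2006, the stated rules do not make that a tolling event, so it is disregarded.
Nothing else in the chronology tolls or restarts the period.
Rousseau filed on June 29, 2008, before the October 9, 2008 deadline, so the action is timely.

TIMELY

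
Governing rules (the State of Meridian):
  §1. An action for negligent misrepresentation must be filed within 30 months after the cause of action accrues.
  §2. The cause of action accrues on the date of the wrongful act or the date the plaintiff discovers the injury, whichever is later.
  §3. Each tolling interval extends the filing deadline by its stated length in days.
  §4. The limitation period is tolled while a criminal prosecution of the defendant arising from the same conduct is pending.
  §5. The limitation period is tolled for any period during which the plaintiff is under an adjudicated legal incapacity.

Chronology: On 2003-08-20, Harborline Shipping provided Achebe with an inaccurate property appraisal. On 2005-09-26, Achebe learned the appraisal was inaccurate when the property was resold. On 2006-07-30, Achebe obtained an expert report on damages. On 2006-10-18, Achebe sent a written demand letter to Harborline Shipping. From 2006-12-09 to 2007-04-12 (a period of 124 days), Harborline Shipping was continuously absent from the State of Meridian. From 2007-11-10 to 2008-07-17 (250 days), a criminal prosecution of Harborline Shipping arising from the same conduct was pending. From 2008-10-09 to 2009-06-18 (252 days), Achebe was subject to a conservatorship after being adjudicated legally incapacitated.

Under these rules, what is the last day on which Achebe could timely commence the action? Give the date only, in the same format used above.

Because discovery on 2005-09-26 post-dates the 2003-08-20 act, accrual under the later-of rule falls on 2005-09-26.
The untolled deadline — 30 months after 2005-09-26 — is 2008-03-26.
Because the pending criminal prosecution ran from 2007-11-10 to 2008-07-17, the deadline is extended by 250 days to 2008-12-01.
The period was tolled for 252 days by the plaintiff's legal incapacity (2008-10-09 to 2009-06-18), pushing the deadline to 2009-08-10.
No stated provision tolls the period for the defendant's absence, so the interval from 2006-12-09 to 2007-04-12 has no effect on the deadline.
Nothing else in the chronology tolls or restarts the period.

2009-08-10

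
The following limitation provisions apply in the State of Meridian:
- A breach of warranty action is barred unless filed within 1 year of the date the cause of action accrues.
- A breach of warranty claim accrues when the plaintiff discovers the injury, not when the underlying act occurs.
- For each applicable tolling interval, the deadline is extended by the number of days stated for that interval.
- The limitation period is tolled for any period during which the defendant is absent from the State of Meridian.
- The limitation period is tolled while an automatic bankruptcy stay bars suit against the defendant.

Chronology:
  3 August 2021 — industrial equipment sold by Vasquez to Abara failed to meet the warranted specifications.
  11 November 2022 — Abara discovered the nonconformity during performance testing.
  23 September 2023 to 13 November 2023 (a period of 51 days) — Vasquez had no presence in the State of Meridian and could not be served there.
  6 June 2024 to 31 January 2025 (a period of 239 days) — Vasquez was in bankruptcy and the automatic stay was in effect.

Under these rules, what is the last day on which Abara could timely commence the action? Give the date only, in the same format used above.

1 January 2024

The claim did not accrue until Abara discovered the injury on 11 November 2022; the 3 August 2021 act date does not start the clock under the stated rule.
Adding the 1 year base period to 11 November 2022 gives a deadline of 11 November 2023, before any tolling.
Because the defendant's absence from the jurisdiction ran from 23 September 2023 to 13 November 2023, the deadline is extended by 51 days to 1 January 2024.
By the time the automatic bankruptcy stay began on 6 June 2024, the limitation period had already expired on 1 January 2024; that interval cannot revive it.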